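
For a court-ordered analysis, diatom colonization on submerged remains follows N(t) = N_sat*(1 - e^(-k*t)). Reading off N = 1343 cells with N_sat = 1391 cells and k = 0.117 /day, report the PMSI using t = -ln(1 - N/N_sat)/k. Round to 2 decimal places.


PMSI from diatom colonization curve:
N / N_sat = 1343 / 1391 = 0.965492
1 - N/N_sat = 0.034508
ln(1 - N/N_sat) = -3.366564
t = -ln(1 - N/N_sat) / k = -(-3.366564) / 0.117 = 28.77 days

28.77


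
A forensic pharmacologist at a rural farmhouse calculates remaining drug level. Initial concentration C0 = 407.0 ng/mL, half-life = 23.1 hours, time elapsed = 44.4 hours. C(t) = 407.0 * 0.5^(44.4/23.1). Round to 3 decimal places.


Drug concentration decay:
Number of half-lives = t / t_half = 44.4 / 23.1 = 1.922078
Decay factor = 0.5^1.922078 = 0.26387416
C(t) = 407.0 * 0.26387416 = 107.397 ng/mL

107.397


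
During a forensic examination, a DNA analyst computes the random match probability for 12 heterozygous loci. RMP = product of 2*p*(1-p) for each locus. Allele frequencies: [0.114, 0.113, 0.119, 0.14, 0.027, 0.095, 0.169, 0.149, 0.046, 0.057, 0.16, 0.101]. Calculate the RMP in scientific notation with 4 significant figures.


Computing RMP for 12 loci:
Locus 1: 2 * 0.114 * 0.886 = 0.202008
Locus 2: 2 * 0.113 * 0.887 = 0.200462
Locus 3: 2 * 0.119 * 0.881 = 0.209678
Locus 4: 2 * 0.14 * 0.86 = 0.2408
Locus 5: 2 * 0.027 * 0.973 = 0.052542
Locus 6: 2 * 0.095 * 0.905 = 0.17195
Locus 7: 2 * 0.169 * 0.831 = 0.280878
Locus 8: 2 * 0.149 * 0.851 = 0.253598
Locus 9: 2 * 0.046 * 0.954 = 0.087768
Locus 10: 2 * 0.057 * 0.943 = 0.107502
Locus 11: 2 * 0.16 * 0.84 = 0.2688
Locus 12: 2 * 0.101 * 0.899 = 0.181598
RMP = 6.060e-10

6.060e-10


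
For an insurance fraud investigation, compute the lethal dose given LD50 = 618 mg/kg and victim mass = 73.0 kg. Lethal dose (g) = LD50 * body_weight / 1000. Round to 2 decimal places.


Lethal dose calculation:
Lethal dose = LD50 * body_weight / 1000
= 618 * 73.0 / 1000
= 45114 / 1000
= 45.11 g

45.11


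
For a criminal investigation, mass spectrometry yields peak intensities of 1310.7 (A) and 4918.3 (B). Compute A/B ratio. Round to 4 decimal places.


Spectral peak ratio:
Peak A = 1310.7 counts
Peak B = 4918.3 counts
Ratio = 1310.7 / 4918.3 = 0.2665

0.2665


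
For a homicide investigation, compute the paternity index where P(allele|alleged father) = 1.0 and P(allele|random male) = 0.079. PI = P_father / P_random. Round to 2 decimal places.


Paternity Index calculation:
PI = P(allele|father) / P(allele|random)
PI = 1.0 / 0.079
PI = 12.66

12.66


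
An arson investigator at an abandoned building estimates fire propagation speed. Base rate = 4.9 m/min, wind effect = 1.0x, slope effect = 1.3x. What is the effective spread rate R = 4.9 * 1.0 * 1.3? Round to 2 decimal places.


Fire spread rate calculation:
R = R0 * wind_factor * slope_factor
= 4.9 * 1.0 * 1.3
= 4.9 * 1.3
= 6.37 m/min

6.37


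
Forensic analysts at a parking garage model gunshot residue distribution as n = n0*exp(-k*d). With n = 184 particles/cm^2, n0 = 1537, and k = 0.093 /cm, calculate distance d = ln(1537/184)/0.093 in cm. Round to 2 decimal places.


GSR distance calculation:
n0/n = 1537 / 184 = 8.353261
ln(n0/n) = 2.122652
d = 2.122652 / 0.093 = 22.82 cm

22.82


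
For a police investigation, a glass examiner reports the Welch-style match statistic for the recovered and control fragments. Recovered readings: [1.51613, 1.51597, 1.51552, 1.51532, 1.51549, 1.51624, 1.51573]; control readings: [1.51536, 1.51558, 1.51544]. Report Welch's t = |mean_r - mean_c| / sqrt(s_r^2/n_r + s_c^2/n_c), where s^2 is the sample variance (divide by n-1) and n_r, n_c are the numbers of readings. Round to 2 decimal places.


Welch's t-criterion for glass RI comparison:
Recovered mean = sum / n_r = 10.6104 / 7 = 1.5157714
Control mean = sum / n_c = 4.54638 / 3 = 1.51546
Recovered sample variance s_r^2 = 1.22581e-07
Control sample variance s_c^2 = 1.24e-08
Welch SE (unpooled) = sqrt(s_r^2/n_r + s_c^2/n_c) = sqrt(1.75116e-08 + 4.13333e-09) = sqrt(2.16449e-08) = 0.000147122
|mean_r - mean_c| = 0.000311429
t = 0.000311429 / 0.000147122 = 2.12

2.12


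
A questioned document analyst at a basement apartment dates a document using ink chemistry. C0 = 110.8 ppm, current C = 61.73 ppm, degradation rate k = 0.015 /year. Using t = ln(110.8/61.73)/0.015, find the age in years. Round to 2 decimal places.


Document age estimation:
C0/C = 110.8 / 61.73 = 1.794913
ln(C0/C) = 0.584957
t = 0.584957 / 0.015 = 39.00 years

39.00


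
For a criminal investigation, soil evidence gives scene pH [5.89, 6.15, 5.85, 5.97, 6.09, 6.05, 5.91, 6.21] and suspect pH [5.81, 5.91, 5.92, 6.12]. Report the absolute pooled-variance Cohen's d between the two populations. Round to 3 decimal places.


Pooled-variance Cohen's d for soil pH comparison:
Scene mean = 48.12 / 8 = 6.015
Suspect mean = 23.76 / 4 = 5.94
Scene sample variance s_s^2 = 0.017
Suspect sample variance s_c^2 = 0.016867
Pooled variance = ((n_s-1)*s_s^2 + (n_c-1)*s_c^2) / (n_s + n_c - 2) = 0.01696
Pooled SD = sqrt(0.01696) = 0.130231
Mean difference = 0.075
|d| = |0.075| / 0.130231 = 0.576

0.576


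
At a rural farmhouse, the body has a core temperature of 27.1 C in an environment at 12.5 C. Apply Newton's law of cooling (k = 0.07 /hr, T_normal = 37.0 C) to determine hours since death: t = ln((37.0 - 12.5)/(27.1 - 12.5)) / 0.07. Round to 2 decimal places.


Using Newton's law of cooling:
t = ln((T_normal - T_ambient) / (T_body - T_ambient)) / k
T_normal - T_ambient = 24.5
T_body - T_ambient = 14.6
Ratio = 1.678082
ln(ratio) = 0.517651
t = 0.517651 / 0.07 = 7.40 hours

7.40


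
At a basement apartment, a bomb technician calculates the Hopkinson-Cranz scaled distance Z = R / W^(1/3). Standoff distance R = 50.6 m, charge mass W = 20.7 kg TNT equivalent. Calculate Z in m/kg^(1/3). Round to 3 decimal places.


Scaled distance calculation:
W^(1/3) = 20.7^(1/3) = 2.745723
Z = R / W^(1/3) = 50.6 / 2.745723
Z = 18.429 m/kg^(1/3)

18.429


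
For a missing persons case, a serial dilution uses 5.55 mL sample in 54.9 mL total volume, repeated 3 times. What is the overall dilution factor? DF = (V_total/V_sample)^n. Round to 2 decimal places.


Dilution factor calculation:
Single dilution = V_total / V_sample = 54.9 / 5.55 ≈ 9.891892
Number of dilutions = 3
Total DF = (54.9 / 5.55)^3 (full precision, rounded at the end) = 967.92

967.92


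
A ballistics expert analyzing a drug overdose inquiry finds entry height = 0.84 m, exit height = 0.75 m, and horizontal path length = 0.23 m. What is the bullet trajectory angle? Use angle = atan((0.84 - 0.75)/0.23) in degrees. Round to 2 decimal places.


Bullet trajectory angle:
Height difference = 0.84 - 0.75 = 0.09 m
angle = atan(0.09 / 0.23)
angle = atan(0.391304)
angle = 21.37 degrees

21.37


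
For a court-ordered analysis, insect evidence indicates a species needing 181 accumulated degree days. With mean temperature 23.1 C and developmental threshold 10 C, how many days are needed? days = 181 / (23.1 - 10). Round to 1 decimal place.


Insect development time:
Effective temperature = avg_temp - T_base = 23.1 - 10 = 13.1 C
Days = ADD / effective_temp = 181 / 13.1 = 13.8 days

13.8


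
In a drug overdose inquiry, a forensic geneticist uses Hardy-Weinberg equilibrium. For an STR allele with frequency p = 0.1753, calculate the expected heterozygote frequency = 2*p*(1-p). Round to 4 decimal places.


Hardy-Weinberg heterozygote frequency:
q = 1 - p = 1 - 0.1753 = 0.8247
2pq = 2 * 0.1753 * 0.8247 = 0.2891

0.2891


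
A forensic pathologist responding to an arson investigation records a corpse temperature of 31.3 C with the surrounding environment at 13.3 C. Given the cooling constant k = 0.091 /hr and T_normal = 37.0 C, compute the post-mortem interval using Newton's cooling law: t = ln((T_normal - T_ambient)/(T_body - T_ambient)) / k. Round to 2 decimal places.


Using Newton's law of cooling:
t = ln((T_normal - T_ambient) / (T_body - T_ambient)) / k
T_normal - T_ambient = 23.7
T_body - T_ambient = 18.0
Ratio = 1.316667
ln(ratio) = 0.275104
t = 0.275104 / 0.091 = 3.02 hours

3.02


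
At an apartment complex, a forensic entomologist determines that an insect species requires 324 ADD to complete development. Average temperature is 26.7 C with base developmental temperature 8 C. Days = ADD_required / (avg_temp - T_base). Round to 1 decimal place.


Insect development time:
Effective temperature = avg_temp - T_base = 26.7 - 8 = 18.7 C
Days = ADD / effective_temp = 324 / 18.7 = 17.3 days

17.3


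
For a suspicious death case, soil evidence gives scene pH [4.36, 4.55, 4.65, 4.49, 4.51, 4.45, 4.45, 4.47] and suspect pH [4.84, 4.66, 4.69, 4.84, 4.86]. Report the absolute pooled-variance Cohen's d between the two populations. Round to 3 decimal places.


Pooled-variance Cohen's d for soil pH comparison:
Scene mean = 35.93 / 8 = 4.49125
Suspect mean = 23.89 / 5 = 4.778
Scene sample variance s_s^2 = 0.007155
Suspect sample variance s_c^2 = 0.00902
Pooled variance = ((n_s-1)*s_s^2 + (n_c-1)*s_c^2) / (n_s + n_c - 2) = 0.007833
Pooled SD = sqrt(0.007833) = 0.088504
Mean difference = -0.28675
|d| = |-0.28675| / 0.088504 = 3.240

3.240


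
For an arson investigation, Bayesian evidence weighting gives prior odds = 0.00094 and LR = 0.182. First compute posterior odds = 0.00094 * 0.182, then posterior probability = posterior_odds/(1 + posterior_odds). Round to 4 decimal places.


Bayesian evidence evaluation:
Posterior odds = prior_odds * LR = 0.00094 * 0.182 = 0.00017108
Posterior probability = posterior_odds / (1 + posterior_odds)
= 0.00017108 / (1 + 0.00017108)
= 0.00017108 / 1.00017108
= 0.0002

0.0002


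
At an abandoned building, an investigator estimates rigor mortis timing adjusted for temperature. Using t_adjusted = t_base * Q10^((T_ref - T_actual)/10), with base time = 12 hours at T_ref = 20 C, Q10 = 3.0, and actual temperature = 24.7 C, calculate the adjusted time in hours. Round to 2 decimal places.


Rigor mortis time adjustment:
Exponent = (T_ref - T_actual) / 10 = (20 - 24.7) / 10 = -0.47
Q10 factor = 3.0^-0.47 = 0.5967
t_adjusted = 12 * 0.5967 = 7.16 hours

7.16


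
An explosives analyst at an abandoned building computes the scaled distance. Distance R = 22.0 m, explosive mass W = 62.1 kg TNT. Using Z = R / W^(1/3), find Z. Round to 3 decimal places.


Scaled distance calculation:
W^(1/3) = 62.1^(1/3) = 3.960018
Z = R / W^(1/3) = 22.0 / 3.960018
Z = 5.556 m/kg^(1/3)

5.556


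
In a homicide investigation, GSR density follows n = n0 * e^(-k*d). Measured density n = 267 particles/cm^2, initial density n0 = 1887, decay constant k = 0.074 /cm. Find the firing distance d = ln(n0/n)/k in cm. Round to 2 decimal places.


GSR distance calculation:
n0/n = 1887 / 267 = 7.067416
ln(n0/n) = 1.955495
d = 1.955495 / 0.074 = 26.43 cm

26.43


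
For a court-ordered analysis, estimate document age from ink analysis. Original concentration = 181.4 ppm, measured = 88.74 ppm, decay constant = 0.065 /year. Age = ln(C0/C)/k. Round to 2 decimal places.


Document age estimation:
C0/C = 181.4 / 88.74 = 2.044174
ln(C0/C) = 0.714994
t = 0.714994 / 0.065 = 11.00 years

11.00


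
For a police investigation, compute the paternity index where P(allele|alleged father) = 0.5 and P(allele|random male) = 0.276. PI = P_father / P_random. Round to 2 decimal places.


Paternity Index calculation:
PI = P(allele|father) / P(allele|random)
PI = 0.5 / 0.276
PI = 1.81

1.81


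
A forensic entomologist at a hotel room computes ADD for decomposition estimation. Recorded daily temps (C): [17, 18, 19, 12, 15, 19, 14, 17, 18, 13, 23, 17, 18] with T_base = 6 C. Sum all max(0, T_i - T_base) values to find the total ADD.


Computing ADD day by day:
Day 1: max(0, 17 - 6) = 11
Day 2: max(0, 18 - 6) = 12
Day 3: max(0, 19 - 6) = 13
Day 4: max(0, 12 - 6) = 6
Day 5: max(0, 15 - 6) = 9
Day 6: max(0, 19 - 6) = 13
Day 7: max(0, 14 - 6) = 8
Day 8: max(0, 17 - 6) = 11
Day 9: max(0, 18 - 6) = 12
Day 10: max(0, 13 - 6) = 7
Day 11: max(0, 23 - 6) = 17
Day 12: max(0, 17 - 6) = 11
Day 13: max(0, 18 - 6) = 12
Total ADD = 142

142


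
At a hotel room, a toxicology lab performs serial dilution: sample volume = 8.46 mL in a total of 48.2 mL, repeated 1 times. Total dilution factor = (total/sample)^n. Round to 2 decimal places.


Dilution factor calculation:
Single dilution = V_total / V_sample = 48.2 / 8.46 ≈ 5.6974
Number of dilutions = 1
Total DF = (48.2 / 8.46)^1 (full precision, rounded at the end) = 5.70

5.70


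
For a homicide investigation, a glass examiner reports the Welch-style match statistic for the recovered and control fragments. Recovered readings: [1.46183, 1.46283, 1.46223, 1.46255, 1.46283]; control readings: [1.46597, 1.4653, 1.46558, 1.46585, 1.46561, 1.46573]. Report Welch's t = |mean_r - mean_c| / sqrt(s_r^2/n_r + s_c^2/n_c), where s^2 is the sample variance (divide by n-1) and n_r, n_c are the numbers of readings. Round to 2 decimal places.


Welch's t-criterion for glass RI comparison:
Recovered mean = sum / n_r = 7.31227 / 5 = 1.462454
Control mean = sum / n_c = 8.79404 / 6 = 1.4656733
Recovered sample variance s_r^2 = 1.8288e-07
Control sample variance s_c^2 = 5.49067e-08
Welch SE (unpooled) = sqrt(s_r^2/n_r + s_c^2/n_c) = sqrt(3.6576e-08 + 9.15111e-09) = sqrt(4.57271e-08) = 0.000213839
|mean_r - mean_c| = 0.00321933
t = 0.00321933 / 0.000213839 = 15.05

15.05


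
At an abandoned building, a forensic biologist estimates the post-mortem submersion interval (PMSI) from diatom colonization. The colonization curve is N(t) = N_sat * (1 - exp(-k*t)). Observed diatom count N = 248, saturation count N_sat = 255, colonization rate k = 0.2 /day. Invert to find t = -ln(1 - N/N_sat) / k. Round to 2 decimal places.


PMSI from diatom colonization curve:
N / N_sat = 248 / 255 = 0.972549
1 - N/N_sat = 0.027451
ln(1 - N/N_sat) = -3.595353
t = -ln(1 - N/N_sat) / k = -(-3.595353) / 0.2 = 17.98 days

17.98


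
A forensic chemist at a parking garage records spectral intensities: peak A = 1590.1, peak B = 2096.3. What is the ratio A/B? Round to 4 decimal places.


Spectral peak ratio:
Peak A = 1590.1 counts
Peak B = 2096.3 counts
Ratio = 1590.1 / 2096.3 = 0.7585

0.7585


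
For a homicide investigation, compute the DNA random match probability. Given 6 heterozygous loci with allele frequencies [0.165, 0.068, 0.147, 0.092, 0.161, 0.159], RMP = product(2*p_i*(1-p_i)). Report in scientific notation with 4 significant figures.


Computing RMP for 6 loci:
Locus 1: 2 * 0.165 * 0.835 = 0.27555
Locus 2: 2 * 0.068 * 0.932 = 0.126752
Locus 3: 2 * 0.147 * 0.853 = 0.250782
Locus 4: 2 * 0.092 * 0.908 = 0.167072
Locus 5: 2 * 0.161 * 0.839 = 0.270158
Locus 6: 2 * 0.159 * 0.841 = 0.267438
RMP = 1.057e-04

1.057e-04


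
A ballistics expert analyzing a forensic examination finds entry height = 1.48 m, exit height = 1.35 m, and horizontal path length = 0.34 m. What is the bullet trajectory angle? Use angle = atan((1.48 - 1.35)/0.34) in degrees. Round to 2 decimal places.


Bullet trajectory angle:
Height difference = 1.48 - 1.35 = 0.13 m
angle = atan(0.13 / 0.34)
angle = atan(0.382353)
angle = 20.92 degrees

20.92


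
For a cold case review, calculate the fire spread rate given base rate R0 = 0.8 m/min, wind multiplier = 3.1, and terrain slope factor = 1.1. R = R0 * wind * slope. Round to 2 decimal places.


Fire spread rate calculation:
R = R0 * wind_factor * slope_factor
= 0.8 * 3.1 * 1.1
= 2.48 * 1.1
= 2.73 m/min

2.73


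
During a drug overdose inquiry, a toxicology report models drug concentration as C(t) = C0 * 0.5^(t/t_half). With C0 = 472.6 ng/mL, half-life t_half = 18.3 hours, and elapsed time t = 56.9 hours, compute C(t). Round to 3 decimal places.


Drug concentration decay:
Number of half-lives = t / t_half = 56.9 / 18.3 = 3.10929
Decay factor = 0.5^3.10929 = 0.11588052
C(t) = 472.6 * 0.11588052 = 54.765 ng/mL

54.765


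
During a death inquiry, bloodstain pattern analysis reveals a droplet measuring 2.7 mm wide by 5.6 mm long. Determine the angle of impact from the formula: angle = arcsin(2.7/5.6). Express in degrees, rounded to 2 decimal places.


Blood spatter impact angle calculation:
width / length = 2.7 / 5.6 = 0.482143
angle = arcsin(0.482143)
angle = 28.83 degrees

28.83


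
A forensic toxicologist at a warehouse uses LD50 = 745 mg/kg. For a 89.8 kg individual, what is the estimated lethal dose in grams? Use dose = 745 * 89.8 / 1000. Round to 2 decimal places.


Lethal dose calculation:
Lethal dose = LD50 * body_weight / 1000
= 745 * 89.8 / 1000
= 66901 / 1000
= 66.90 g

66.90


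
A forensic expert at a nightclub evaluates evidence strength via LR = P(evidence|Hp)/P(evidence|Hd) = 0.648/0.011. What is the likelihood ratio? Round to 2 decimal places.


Likelihood ratio calculation:
LR = P(E|Hp) / P(E|Hd)
LR = 0.648 / 0.011
LR = 58.91

58.91


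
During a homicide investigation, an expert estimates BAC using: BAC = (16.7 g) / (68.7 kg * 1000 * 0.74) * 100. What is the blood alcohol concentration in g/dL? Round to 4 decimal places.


Applying the Widmark formula:
BAC = (dose_g / (body_wt * 1000 * r)) * 100
Denominator = 68.7 * 1000 * 0.74 = 50838
BAC = (16.7 / 50838) * 100
BAC = 0.0328 g/dL

0.0328


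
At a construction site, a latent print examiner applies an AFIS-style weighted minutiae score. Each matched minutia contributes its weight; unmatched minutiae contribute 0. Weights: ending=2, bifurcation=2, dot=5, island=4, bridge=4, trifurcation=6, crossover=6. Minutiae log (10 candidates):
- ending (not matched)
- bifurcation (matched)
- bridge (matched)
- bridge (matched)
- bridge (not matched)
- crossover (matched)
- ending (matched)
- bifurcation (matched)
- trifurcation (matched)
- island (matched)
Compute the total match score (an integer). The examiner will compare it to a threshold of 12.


Weighted minutiae match score:
  ending: not matched, +0
  bifurcation: matched, +2 (running total 2)
  bridge: matched, +4 (running total 6)
  bridge: matched, +4 (running total 10)
  bridge: not matched, +0
  crossover: matched, +6 (running total 16)
  ending: matched, +2 (running total 18)
  bifurcation: matched, +2 (running total 20)
  trifurcation: matched, +6 (running total 26)
  island: matched, +4 (running total 30)
Total score = 30
Threshold = 12; verdict = identification

30


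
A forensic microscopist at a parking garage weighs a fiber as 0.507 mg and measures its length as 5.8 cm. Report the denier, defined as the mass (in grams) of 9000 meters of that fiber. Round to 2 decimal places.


Denier calculation:
Mass in grams = 0.507 mg / 1000 = 0.000507 g
Length in meters = 5.8 cm / 100 = 0.058 m
Linear density = mass / length = 0.000507 / 0.058 = 0.00874138 g/m
Denier = (g/m) * 9000 = 0.00874138 * 9000 = 78.67

78.67


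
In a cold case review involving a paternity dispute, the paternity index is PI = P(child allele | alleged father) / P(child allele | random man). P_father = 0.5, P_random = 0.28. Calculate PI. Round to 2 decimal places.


Paternity Index calculation:
PI = P(allele|father) / P(allele|random)
PI = 0.5 / 0.28
PI = 1.79

1.79


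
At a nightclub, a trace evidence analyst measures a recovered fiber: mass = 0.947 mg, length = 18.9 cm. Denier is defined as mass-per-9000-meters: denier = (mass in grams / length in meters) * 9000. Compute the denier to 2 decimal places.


Denier calculation:
Mass in grams = 0.947 mg / 1000 = 0.000947 g
Length in meters = 18.9 cm / 100 = 0.189 m
Linear density = mass / length = 0.000947 / 0.189 = 0.00501058 g/m
Denier = (g/m) * 9000 = 0.00501058 * 9000 = 45.10

45.10


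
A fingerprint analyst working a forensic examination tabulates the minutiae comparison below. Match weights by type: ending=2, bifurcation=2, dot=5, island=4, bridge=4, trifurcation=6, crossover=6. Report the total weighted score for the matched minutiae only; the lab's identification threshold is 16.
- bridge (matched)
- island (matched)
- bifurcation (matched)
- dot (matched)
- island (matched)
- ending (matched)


Weighted minutiae match score:
  bridge: matched, +4 (running total 4)
  island: matched, +4 (running total 8)
  bifurcation: matched, +2 (running total 10)
  dot: matched, +5 (running total 15)
  island: matched, +4 (running total 19)
  ending: matched, +2 (running total 21)
Total score = 21
Threshold = 16; verdict = identification

21


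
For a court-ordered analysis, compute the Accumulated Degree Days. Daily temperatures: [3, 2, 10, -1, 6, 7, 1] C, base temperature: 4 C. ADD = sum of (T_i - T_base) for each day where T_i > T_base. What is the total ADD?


Computing ADD day by day:
Day 1: max(0, 3 - 4) = 0
Day 2: max(0, 2 - 4) = 0
Day 3: max(0, 10 - 4) = 6
Day 4: max(0, -1 - 4) = 0
Day 5: max(0, 6 - 4) = 2
Day 6: max(0, 7 - 4) = 3
Day 7: max(0, 1 - 4) = 0
Total ADD = 11

11


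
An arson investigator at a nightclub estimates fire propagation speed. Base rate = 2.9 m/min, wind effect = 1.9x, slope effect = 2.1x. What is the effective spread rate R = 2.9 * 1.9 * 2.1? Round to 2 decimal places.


Fire spread rate calculation:
R = R0 * wind_factor * slope_factor
= 2.9 * 1.9 * 2.1
= 5.51 * 2.1
= 11.57 m/min

11.57


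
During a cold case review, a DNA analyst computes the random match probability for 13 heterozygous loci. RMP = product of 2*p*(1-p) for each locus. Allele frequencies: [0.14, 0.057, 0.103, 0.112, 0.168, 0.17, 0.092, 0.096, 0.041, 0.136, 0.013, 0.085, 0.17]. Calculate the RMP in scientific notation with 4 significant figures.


Computing RMP for 13 loci:
Locus 1: 2 * 0.14 * 0.86 = 0.2408
Locus 2: 2 * 0.057 * 0.943 = 0.107502
Locus 3: 2 * 0.103 * 0.897 = 0.184782
Locus 4: 2 * 0.112 * 0.888 = 0.198912
Locus 5: 2 * 0.168 * 0.832 = 0.279552
Locus 6: 2 * 0.17 * 0.83 = 0.2822
Locus 7: 2 * 0.092 * 0.908 = 0.167072
Locus 8: 2 * 0.096 * 0.904 = 0.173568
Locus 9: 2 * 0.041 * 0.959 = 0.078638
Locus 10: 2 * 0.136 * 0.864 = 0.235008
Locus 11: 2 * 0.013 * 0.987 = 0.025662
Locus 12: 2 * 0.085 * 0.915 = 0.15555
Locus 13: 2 * 0.17 * 0.83 = 0.2822
RMP = 4.531e-11

4.531e-11


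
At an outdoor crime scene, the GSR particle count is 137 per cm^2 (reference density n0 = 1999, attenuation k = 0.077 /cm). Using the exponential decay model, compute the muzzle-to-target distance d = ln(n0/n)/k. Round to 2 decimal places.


GSR distance calculation:
n0/n = 1999 / 137 = 14.591241
ln(n0/n) = 2.680421
d = 2.680421 / 0.077 = 34.81 cm

34.81


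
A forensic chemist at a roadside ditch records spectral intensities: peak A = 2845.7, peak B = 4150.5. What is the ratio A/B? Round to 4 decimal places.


Spectral peak ratio:
Peak A = 2845.7 counts
Peak B = 4150.5 counts
Ratio = 2845.7 / 4150.5 = 0.6856

0.6856


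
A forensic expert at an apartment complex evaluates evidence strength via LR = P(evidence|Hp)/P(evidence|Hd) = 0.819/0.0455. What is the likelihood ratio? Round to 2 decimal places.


Likelihood ratio calculation:
LR = P(E|Hp) / P(E|Hd)
LR = 0.819 / 0.0455
LR = 18.00

18.00


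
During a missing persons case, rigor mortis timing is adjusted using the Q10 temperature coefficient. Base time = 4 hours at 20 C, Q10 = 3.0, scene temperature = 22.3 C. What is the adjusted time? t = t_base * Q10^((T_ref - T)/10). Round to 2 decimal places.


Rigor mortis time adjustment:
Exponent = (T_ref - T_actual) / 10 = (20 - 22.3) / 10 = -0.23
Q10 factor = 3.0^-0.23 = 0.77672
t_adjusted = 4 * 0.77672 = 3.11 hours

3.11


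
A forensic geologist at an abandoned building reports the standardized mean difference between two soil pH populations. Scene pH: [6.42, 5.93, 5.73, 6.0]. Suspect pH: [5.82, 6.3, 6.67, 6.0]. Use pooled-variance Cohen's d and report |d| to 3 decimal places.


Pooled-variance Cohen's d for soil pH comparison:
Scene mean = 24.08 / 4 = 6.02
Suspect mean = 24.79 / 4 = 6.1975
Scene sample variance s_s^2 = 0.0842
Suspect sample variance s_c^2 = 0.138425
Pooled variance = ((n_s-1)*s_s^2 + (n_c-1)*s_c^2) / (n_s + n_c - 2) = 0.111312
Pooled SD = sqrt(0.111312) = 0.333635
Mean difference = -0.1775
|d| = |-0.1775| / 0.333635 = 0.532

0.532


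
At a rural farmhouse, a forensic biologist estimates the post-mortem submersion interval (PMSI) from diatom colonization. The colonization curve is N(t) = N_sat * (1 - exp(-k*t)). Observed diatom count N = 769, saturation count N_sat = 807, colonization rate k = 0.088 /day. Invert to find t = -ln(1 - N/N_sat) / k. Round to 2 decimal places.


PMSI from diatom colonization curve:
N / N_sat = 769 / 807 = 0.952912
1 - N/N_sat = 0.047088
ln(1 - N/N_sat) = -3.055737
t = -ln(1 - N/N_sat) / k = -(-3.055737) / 0.088 = 34.72 days

34.72


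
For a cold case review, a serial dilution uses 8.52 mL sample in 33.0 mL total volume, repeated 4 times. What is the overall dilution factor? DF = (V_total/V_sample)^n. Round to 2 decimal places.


Dilution factor calculation:
Single dilution = V_total / V_sample = 33.0 / 8.52 ≈ 3.873239
Number of dilutions = 4
Total DF = (33.0 / 8.52)^4 (full precision, rounded at the end) = 225.06

225.06


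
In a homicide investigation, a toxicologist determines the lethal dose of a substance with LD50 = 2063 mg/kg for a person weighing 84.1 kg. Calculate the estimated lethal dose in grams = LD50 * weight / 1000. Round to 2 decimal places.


Lethal dose calculation:
Lethal dose = LD50 * body_weight / 1000
= 2063 * 84.1 / 1000
= 173498.3 / 1000
= 173.50 g

173.50


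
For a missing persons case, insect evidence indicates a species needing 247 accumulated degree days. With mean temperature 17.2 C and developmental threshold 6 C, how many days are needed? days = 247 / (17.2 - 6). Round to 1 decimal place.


Insect development time:
Effective temperature = avg_temp - T_base = 17.2 - 6 = 11.2 C
Days = ADD / effective_temp = 247 / 11.2 = 22.1 days

22.1


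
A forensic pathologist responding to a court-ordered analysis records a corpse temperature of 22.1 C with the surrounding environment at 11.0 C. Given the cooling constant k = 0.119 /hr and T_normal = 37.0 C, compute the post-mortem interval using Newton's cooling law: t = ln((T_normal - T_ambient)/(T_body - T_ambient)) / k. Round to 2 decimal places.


Using Newton's law of cooling:
t = ln((T_normal - T_ambient) / (T_body - T_ambient)) / k
T_normal - T_ambient = 26.0
T_body - T_ambient = 11.1
Ratio = 2.342342
ln(ratio) = 0.851151
t = 0.851151 / 0.119 = 7.15 hours

7.15


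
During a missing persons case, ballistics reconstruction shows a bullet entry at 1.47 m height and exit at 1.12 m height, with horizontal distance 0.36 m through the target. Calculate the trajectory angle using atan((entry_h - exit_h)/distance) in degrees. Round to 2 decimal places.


Bullet trajectory angle:
Height difference = 1.47 - 1.12 = 0.35 m
angle = atan(0.35 / 0.36)
angle = atan(0.972222)
angle = 44.19 degrees

44.19


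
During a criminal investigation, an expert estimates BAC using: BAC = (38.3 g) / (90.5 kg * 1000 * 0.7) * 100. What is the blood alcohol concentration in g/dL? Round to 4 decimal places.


Applying the Widmark formula:
BAC = (dose_g / (body_wt * 1000 * r)) * 100
Denominator = 90.5 * 1000 * 0.7 = 63350
BAC = (38.3 / 63350) * 100
BAC = 0.0605 g/dL

0.0605


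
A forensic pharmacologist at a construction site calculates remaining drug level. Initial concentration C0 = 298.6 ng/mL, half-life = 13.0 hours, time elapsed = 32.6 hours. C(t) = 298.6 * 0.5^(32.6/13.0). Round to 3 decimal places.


Drug concentration decay:
Number of half-lives = t / t_half = 32.6 / 13.0 = 2.507692
Decay factor = 0.5^2.507692 = 0.17583669
C(t) = 298.6 * 0.17583669 = 52.505 ng/mL

52.505


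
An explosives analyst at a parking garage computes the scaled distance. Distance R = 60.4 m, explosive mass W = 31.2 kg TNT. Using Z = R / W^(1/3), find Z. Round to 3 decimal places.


Scaled distance calculation:
W^(1/3) = 31.2^(1/3) = 3.148122
Z = R / W^(1/3) = 60.4 / 3.148122
Z = 19.186 m/kg^(1/3)

19.186


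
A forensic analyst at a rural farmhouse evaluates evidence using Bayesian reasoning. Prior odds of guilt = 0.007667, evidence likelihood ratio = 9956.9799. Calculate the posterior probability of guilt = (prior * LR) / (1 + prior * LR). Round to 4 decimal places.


Bayesian evidence evaluation:
Posterior odds = prior_odds * LR = 0.007667 * 9956.9799 = 76.34016
Posterior probability = posterior_odds / (1 + posterior_odds)
= 76.34016 / (1 + 76.34016)
= 76.34016 / 77.34016
= 0.9871

0.9871


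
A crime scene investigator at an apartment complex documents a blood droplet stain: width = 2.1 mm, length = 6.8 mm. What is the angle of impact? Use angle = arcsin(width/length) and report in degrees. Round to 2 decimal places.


Blood spatter impact angle calculation:
width / length = 2.1 / 6.8 = 0.308824
angle = arcsin(0.308824)
angle = 17.99 degrees

17.99


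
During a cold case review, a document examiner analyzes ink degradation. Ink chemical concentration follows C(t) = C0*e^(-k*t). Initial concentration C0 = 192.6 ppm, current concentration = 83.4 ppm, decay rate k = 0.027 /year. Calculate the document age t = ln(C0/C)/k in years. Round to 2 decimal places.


Document age estimation:
C0/C = 192.6 / 83.4 = 2.309353
ln(C0/C) = 0.836967
t = 0.836967 / 0.027 = 31.00 years

31.00


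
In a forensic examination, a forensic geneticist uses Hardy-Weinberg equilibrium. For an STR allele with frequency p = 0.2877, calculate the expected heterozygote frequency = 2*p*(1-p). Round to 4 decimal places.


Hardy-Weinberg heterozygote frequency:
q = 1 - p = 1 - 0.2877 = 0.7123
2pq = 2 * 0.2877 * 0.7123 = 0.4099

0.4099


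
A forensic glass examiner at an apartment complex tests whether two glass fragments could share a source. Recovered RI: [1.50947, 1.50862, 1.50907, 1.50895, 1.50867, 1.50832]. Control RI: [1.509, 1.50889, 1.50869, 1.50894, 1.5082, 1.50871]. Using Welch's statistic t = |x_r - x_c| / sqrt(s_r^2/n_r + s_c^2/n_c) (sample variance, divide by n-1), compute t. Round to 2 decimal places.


Welch's t-criterion for glass RI comparison:
Recovered mean = sum / n_r = 9.0531 / 6 = 1.50885
Control mean = sum / n_c = 9.05243 / 6 = 1.5087383
Recovered sample variance s_r^2 = 1.618e-07
Control sample variance s_c^2 = 8.50167e-08
Welch SE (unpooled) = sqrt(s_r^2/n_r + s_c^2/n_c) = sqrt(2.69667e-08 + 1.41694e-08) = sqrt(4.11361e-08) = 0.00020282
|mean_r - mean_c| = 0.000111667
t = 0.000111667 / 0.00020282 = 0.55

0.55


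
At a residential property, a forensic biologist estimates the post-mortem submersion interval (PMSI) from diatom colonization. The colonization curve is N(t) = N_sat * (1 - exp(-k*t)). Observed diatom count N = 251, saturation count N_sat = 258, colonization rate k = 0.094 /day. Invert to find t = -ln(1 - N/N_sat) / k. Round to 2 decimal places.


PMSI from diatom colonization curve:
N / N_sat = 251 / 258 = 0.972868
1 - N/N_sat = 0.027132
ln(1 - N/N_sat) = -3.607041
t = -ln(1 - N/N_sat) / k = -(-3.607041) / 0.094 = 38.37 days

38.37


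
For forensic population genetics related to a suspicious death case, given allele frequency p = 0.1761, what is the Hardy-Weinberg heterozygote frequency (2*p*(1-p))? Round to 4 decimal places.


Hardy-Weinberg heterozygote frequency:
q = 1 - p = 1 - 0.1761 = 0.8239
2pq = 2 * 0.1761 * 0.8239 = 0.2902

0.2902


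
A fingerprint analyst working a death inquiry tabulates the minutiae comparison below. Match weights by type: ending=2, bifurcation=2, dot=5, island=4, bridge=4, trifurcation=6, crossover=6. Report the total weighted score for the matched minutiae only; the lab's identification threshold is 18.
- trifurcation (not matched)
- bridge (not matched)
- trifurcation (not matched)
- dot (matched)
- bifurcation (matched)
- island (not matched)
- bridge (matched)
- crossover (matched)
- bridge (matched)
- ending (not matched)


Weighted minutiae match score:
  trifurcation: not matched, +0
  bridge: not matched, +0
  trifurcation: not matched, +0
  dot: matched, +5 (running total 5)
  bifurcation: matched, +2 (running total 7)
  island: not matched, +0
  bridge: matched, +4 (running total 11)
  crossover: matched, +6 (running total 17)
  bridge: matched, +4 (running total 21)
  ending: not matched, +0
Total score = 21
Threshold = 18; verdict = identification

21


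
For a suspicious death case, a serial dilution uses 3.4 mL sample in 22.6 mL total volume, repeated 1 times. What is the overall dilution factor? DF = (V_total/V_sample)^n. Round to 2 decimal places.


Dilution factor calculation:
Single dilution = V_total / V_sample = 22.6 / 3.4 ≈ 6.647059
Number of dilutions = 1
Total DF = (22.6 / 3.4)^1 (full precision, rounded at the end) = 6.65

6.65


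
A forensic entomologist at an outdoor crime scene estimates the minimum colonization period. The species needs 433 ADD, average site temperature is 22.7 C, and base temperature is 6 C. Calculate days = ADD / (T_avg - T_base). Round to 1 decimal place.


Insect development time:
Effective temperature = avg_temp - T_base = 22.7 - 6 = 16.7 C
Days = ADD / effective_temp = 433 / 16.7 = 25.9 days

25.9


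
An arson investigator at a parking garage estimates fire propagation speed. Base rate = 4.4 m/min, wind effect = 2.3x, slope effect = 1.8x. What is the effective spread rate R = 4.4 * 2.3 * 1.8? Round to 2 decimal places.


Fire spread rate calculation:
R = R0 * wind_factor * slope_factor
= 4.4 * 2.3 * 1.8
= 10.12 * 1.8
= 18.22 m/min

18.22


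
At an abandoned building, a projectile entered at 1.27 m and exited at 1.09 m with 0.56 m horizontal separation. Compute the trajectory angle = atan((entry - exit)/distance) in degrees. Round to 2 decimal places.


Bullet trajectory angle:
Height difference = 1.27 - 1.09 = 0.18 m
angle = atan(0.18 / 0.56)
angle = atan(0.321429)
angle = 17.82 degrees

17.82


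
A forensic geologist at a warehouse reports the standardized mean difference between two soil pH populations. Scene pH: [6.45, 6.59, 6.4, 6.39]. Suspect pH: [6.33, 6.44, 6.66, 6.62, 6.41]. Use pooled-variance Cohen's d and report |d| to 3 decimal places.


Pooled-variance Cohen's d for soil pH comparison:
Scene mean = 25.83 / 4 = 6.4575
Suspect mean = 32.46 / 5 = 6.492
Scene sample variance s_s^2 = 0.008492
Suspect sample variance s_c^2 = 0.02007
Pooled variance = ((n_s-1)*s_s^2 + (n_c-1)*s_c^2) / (n_s + n_c - 2) = 0.015108
Pooled SD = sqrt(0.015108) = 0.122915
Mean difference = -0.0345
|d| = |-0.0345| / 0.122915 = 0.281

0.281


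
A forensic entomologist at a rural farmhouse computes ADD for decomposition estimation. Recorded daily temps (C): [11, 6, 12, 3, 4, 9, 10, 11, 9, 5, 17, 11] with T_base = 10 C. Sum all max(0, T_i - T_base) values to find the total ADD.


Computing ADD day by day:
Day 1: max(0, 11 - 10) = 1
Day 2: max(0, 6 - 10) = 0
Day 3: max(0, 12 - 10) = 2
Day 4: max(0, 3 - 10) = 0
Day 5: max(0, 4 - 10) = 0
Day 6: max(0, 9 - 10) = 0
Day 7: max(0, 10 - 10) = 0
Day 8: max(0, 11 - 10) = 1
Day 9: max(0, 9 - 10) = 0
Day 10: max(0, 5 - 10) = 0
Day 11: max(0, 17 - 10) = 7
Day 12: max(0, 11 - 10) = 1
Total ADD = 12

12


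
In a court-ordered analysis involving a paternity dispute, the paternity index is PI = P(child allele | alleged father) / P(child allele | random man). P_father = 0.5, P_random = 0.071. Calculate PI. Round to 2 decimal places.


Paternity Index calculation:
PI = P(allele|father) / P(allele|random)
PI = 0.5 / 0.071
PI = 7.04

7.04


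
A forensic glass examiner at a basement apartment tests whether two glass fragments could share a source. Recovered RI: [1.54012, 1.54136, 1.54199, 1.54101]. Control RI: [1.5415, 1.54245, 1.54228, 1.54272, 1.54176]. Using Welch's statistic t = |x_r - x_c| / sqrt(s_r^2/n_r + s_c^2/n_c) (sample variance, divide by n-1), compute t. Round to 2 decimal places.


Welch's t-criterion for glass RI comparison:
Recovered mean = sum / n_r = 6.16448 / 4 = 1.54112
Control mean = sum / n_c = 7.71071 / 5 = 1.542142
Recovered sample variance s_r^2 = 6.08867e-07
Control sample variance s_c^2 = 2.5152e-07
Welch SE (unpooled) = sqrt(s_r^2/n_r + s_c^2/n_c) = sqrt(1.52217e-07 + 5.0304e-08) = sqrt(2.02521e-07) = 0.000450023
|mean_r - mean_c| = 0.001022
t = 0.001022 / 0.000450023 = 2.27

2.27


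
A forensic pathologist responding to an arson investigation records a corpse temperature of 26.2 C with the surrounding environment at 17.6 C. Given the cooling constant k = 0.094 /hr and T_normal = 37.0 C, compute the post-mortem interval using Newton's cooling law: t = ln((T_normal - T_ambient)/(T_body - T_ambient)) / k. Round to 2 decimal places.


Using Newton's law of cooling:
t = ln((T_normal - T_ambient) / (T_body - T_ambient)) / k
T_normal - T_ambient = 19.4
T_body - T_ambient = 8.6
Ratio = 2.255814
ln(ratio) = 0.813511
t = 0.813511 / 0.094 = 8.65 hours

8.65


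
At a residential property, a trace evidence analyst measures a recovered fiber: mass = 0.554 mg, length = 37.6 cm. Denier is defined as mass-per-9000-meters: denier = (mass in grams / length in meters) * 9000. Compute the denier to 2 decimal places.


Denier calculation:
Mass in grams = 0.554 mg / 1000 = 0.000554 g
Length in meters = 37.6 cm / 100 = 0.376 m
Linear density = mass / length = 0.000554 / 0.376 = 0.0014734 g/m
Denier = (g/m) * 9000 = 0.0014734 * 9000 = 13.26

13.26


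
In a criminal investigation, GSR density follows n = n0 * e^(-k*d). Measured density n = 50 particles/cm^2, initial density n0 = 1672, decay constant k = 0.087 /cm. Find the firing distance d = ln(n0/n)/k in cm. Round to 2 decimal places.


GSR distance calculation:
n0/n = 1672 / 50 = 33.44
ln(n0/n) = 3.509753
d = 3.509753 / 0.087 = 40.34 cm

40.34


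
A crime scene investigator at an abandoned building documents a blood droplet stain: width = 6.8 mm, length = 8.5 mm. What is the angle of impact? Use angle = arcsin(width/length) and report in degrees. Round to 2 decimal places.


Blood spatter impact angle calculation:
width / length = 6.8 / 8.5 = 0.8
angle = arcsin(0.8)
angle = 53.13 degrees

53.13


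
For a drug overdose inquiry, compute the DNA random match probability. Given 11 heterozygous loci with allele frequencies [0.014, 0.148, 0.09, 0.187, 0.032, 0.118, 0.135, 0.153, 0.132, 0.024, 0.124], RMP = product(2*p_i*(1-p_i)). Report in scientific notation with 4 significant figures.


Computing RMP for 11 loci:
Locus 1: 2 * 0.014 * 0.986 = 0.027608
Locus 2: 2 * 0.148 * 0.852 = 0.252192
Locus 3: 2 * 0.09 * 0.91 = 0.1638
Locus 4: 2 * 0.187 * 0.813 = 0.304062
Locus 5: 2 * 0.032 * 0.968 = 0.061952
Locus 6: 2 * 0.118 * 0.882 = 0.208152
Locus 7: 2 * 0.135 * 0.865 = 0.23355
Locus 8: 2 * 0.153 * 0.847 = 0.259182
Locus 9: 2 * 0.132 * 0.868 = 0.229152
Locus 10: 2 * 0.024 * 0.976 = 0.046848
Locus 11: 2 * 0.124 * 0.876 = 0.217248
RMP = 6.313e-10

6.313e-10


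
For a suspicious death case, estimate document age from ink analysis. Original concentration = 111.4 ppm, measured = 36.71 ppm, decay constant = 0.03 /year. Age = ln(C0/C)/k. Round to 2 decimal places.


Document age estimation:
C0/C = 111.4 / 36.71 = 3.034595
ln(C0/C) = 1.110078
t = 1.110078 / 0.03 = 37.00 years

37.00


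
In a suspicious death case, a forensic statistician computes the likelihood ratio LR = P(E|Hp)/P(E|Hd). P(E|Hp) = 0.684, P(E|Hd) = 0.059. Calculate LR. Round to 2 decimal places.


Likelihood ratio calculation:
LR = P(E|Hp) / P(E|Hd)
LR = 0.684 / 0.059
LR = 11.59

11.59


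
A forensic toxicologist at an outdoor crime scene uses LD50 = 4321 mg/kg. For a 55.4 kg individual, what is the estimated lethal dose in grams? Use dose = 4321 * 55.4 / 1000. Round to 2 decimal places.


Lethal dose calculation:
Lethal dose = LD50 * body_weight / 1000
= 4321 * 55.4 / 1000
= 239383.4 / 1000
= 239.38 g

239.38


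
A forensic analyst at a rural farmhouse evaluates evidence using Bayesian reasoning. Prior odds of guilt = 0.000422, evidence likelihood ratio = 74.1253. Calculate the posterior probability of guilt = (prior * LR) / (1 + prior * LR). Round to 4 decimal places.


Bayesian evidence evaluation:
Posterior odds = prior_odds * LR = 0.000422 * 74.1253 = 0.03128088
Posterior probability = posterior_odds / (1 + posterior_odds)
= 0.03128088 / (1 + 0.03128088)
= 0.03128088 / 1.03128088
= 0.0303

0.0303
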